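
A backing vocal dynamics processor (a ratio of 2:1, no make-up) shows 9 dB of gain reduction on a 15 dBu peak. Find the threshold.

-3 dBu

Gain reduction = 15 − 6 = 9 dB; output overshoot = GR / (R − 1) = 9 / 1 = 9 dB.
Threshold = output − output overshoot = 6 − 9 = -3 dBu.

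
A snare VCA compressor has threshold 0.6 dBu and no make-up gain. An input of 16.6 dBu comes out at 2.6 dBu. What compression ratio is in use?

Input overshoot = 16.6 − 0.6 = 16 dB; output overshoot = 2.6 − 0.6 = 2 dB.
Ratio = 16 / 2 = 8.

8:1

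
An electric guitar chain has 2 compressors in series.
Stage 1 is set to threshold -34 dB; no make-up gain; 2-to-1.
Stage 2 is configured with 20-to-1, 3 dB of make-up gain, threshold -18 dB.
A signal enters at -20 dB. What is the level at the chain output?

Stage 1: -20 dB is 14 dB over -34 dB; at 2:1 that becomes 7 dB over, giving -27 dB.
Stage 2: -27 dB is at or below the -18 dB threshold — no compression; make-up brings it to -24 dB.

-24 dB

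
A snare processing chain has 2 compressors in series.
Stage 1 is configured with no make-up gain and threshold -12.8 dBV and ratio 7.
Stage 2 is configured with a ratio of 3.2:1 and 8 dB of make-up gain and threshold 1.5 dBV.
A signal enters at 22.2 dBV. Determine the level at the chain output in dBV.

Stage 1: 35 dB above -12.8 dBV, reduced 7:1 to 5 dB above → -7.8 dBV.
Stage 2: below threshold (-7.8 ≤ 1.5); passes unchanged; make-up brings it to 0.2 dBV.

0.2 dBV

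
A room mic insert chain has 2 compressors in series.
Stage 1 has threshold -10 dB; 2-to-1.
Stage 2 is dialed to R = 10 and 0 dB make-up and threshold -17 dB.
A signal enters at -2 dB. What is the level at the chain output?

-15.9 dB

Stage 1: overshoot 8 dB → 8/2 = 4 dB → -6 dB.
Stage 2: 11 dB above -17 dB, reduced 10:1 to 1.1 dB above → -15.9 dB.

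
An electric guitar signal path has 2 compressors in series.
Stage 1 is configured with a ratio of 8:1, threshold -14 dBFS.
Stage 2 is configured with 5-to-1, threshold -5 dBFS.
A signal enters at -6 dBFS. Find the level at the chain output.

-13 dBFS

Stage 1: overshoot 8 dB → 8/8 = 1 dB → -13 dBFS.
Stage 2: -13 dBFS ≤ -5 dBFS, so stage 2 doesn't engage; output -13 dBFS.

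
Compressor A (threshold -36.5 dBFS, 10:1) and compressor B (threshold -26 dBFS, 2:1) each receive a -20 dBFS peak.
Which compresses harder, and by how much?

A: overshoot 16.5 dB → output overshoot 1.65 dB → GR 14.85 dB.
B: overshoot 6 dB → output overshoot 3 dB → GR 3 dB.
A reduces 11.85 dB more.

A, by 11.85 dB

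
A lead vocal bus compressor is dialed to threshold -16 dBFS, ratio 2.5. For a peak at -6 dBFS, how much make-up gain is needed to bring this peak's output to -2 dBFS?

10 dB

The peak compresses to -16 + 10/2.5 = -12 dBFS.
To reach -2 dBFS requires -2 − (-12) = 10 dB of make-up.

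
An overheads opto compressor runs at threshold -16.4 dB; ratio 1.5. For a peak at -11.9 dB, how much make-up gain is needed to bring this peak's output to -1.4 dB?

12 dB

Without make-up, output = threshold + overshoot/1.5 = -16.4 + 3 = -13.4 dB.
Gap to target: 12 dB.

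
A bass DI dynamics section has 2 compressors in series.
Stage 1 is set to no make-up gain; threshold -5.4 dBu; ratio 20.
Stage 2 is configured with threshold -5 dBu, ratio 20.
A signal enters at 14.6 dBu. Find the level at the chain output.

Stage 1: 20 dB above -5.4 dBu, reduced 20:1 to 1 dB above → -4.4 dBu.
Stage 2: -4.4 dBu is 0.6 dB over -5 dBu; at 20:1 that becomes 0.03 dB over, giving -4.97 dBu.

-4.97 dBu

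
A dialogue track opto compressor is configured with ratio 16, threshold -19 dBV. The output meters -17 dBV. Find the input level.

Post-compression overshoot = -17 − (-19) = 2 dB.
Undo the ratio: input overshoot = 2 × 16 = 32 dB, giving input = 13 dBV.

13 dBV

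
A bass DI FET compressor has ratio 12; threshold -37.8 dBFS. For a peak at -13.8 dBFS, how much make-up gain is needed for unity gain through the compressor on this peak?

22 dB

Overshoot 24 dB → 24/12 = 2 dB after compression, so the compressed level is -37.8 + 2 = -35.8 dBFS.
Make-up = target − compressed = -13.8 − (-35.8) = 22 dB.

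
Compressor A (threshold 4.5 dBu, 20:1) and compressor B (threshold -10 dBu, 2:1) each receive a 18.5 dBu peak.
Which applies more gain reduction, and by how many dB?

A: overshoot 14 dB → output overshoot 0.7 dB → GR 13.3 dB.
B: overshoot 28.5 dB → output overshoot 14.25 dB → GR 14.25 dB.
B reduces 0.95 dB more.

B, by 0.95 dB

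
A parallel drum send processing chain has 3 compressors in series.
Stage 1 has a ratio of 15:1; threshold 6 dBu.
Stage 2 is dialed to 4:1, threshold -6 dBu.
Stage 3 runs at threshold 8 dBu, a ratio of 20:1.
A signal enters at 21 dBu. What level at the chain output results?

-2.75 dBu

Stage 1: 15 dB above 6 dBu, reduced 15:1 to 1 dB above → 7 dBu.
Stage 2: overshoot 13 dB → 13/4 = 3.25 dB → -2.75 dBu.
Stage 3: below threshold (-2.75 ≤ 8); passes unchanged; output -2.75 dBu.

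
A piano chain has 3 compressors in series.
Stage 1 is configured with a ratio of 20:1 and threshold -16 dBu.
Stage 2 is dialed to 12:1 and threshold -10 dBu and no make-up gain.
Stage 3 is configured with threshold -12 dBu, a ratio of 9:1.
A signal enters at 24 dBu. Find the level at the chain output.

Stage 1: 24 dBu is 40 dB over -16 dBu; at 20:1 that becomes 2 dB over, giving -14 dBu.
Stage 2: -14 dBu is at or below the -10 dBu threshold — no compression; output -14 dBu.
Stage 3: -14 dBu is at or below the -12 dBu threshold — no compression; output -14 dBu.

-14 dBu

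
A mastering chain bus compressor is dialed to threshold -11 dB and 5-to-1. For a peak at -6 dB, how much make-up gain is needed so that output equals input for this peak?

The peak compresses to -11 + 5/5 = -10 dB.
To reach -6 dB requires -6 − (-10) = 4 dB of make-up.

4 dB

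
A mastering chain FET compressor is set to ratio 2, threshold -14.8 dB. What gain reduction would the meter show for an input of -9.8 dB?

2.5 dB

-9.8 dB exceeds the threshold by 5 dB.
At 2:1, output sits 5/2 = 2.5 dB above threshold.
GR = overshoot in − overshoot out = 5 − 2.5 = 2.5 dB.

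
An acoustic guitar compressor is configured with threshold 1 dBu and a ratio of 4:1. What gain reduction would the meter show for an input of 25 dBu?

Overshoot = 25 − 1 = 24 dB.
After 4:1 compression the overshoot becomes 24/4 = 6 dB.
GR = overshoot in − overshoot out = 24 − 6 = 18 dB.

18 dB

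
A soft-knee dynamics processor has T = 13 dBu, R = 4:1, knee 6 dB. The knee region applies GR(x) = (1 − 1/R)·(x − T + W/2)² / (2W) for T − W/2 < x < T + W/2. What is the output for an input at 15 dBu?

13.4375 dBu

x − T + W/2 = 15 − 13 + 3 = 5.
GR = (1 − 1/4) × 5² / 12 = 0.75 × 25 / 12 = 1.5625 dB.
Output = 15 − 1.5625 = 13.4375 dBu.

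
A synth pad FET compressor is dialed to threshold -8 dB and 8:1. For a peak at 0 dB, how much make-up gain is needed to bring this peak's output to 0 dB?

Overshoot 8 dB → 8/8 = 1 dB after compression, so the compressed level is -8 + 1 = -7 dB.
Make-up = target − compressed = 0 − (-7) = 7 dB.

7 dB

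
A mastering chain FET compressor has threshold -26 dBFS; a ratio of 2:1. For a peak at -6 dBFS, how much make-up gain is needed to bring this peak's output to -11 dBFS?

5 dB

Without make-up, output = threshold + overshoot/2 = -26 + 10 = -16 dBFS.
Gap to target: 5 dB.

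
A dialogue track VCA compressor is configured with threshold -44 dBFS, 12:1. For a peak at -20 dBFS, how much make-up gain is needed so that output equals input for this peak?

22 dB

The peak compresses to -44 + 24/12 = -42 dBFS.
To reach -20 dBFS requires -20 − (-42) = 22 dB of make-up.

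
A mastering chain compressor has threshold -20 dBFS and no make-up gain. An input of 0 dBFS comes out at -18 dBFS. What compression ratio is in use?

10:1

Input overshoot = 0 − (-20) = 20 dB; output overshoot = -18 − (-20) = 2 dB.
Ratio = 20 / 2 = 10.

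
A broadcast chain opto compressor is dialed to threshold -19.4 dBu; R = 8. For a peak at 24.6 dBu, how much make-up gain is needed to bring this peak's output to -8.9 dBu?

Overshoot 44 dB → 44/8 = 5.5 dB after compression, so the compressed level is -19.4 + 5.5 = -13.9 dBu.
Make-up = target − compressed = -8.9 − (-13.9) = 5 dB.

5 dB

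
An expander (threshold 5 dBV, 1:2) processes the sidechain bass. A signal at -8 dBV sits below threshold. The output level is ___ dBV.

-21 dBV

Undershoot = 5 − (-8) = 13 dB.
At 1:2, that expands to 26 dB under threshold.
Output = 5 − 26 = -21 dBV.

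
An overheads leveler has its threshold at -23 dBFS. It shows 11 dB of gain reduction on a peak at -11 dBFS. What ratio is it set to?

12:1

Input overshoot = -11 − (-23) = 12 dB.
Output overshoot = 12 − 11 = 1 dB.
Ratio = input overshoot / output overshoot = 12 / 1 = 12.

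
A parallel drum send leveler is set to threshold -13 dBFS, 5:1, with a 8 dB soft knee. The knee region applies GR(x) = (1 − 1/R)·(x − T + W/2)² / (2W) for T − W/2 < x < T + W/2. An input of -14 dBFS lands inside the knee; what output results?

-14.45 dBFS

x − T + W/2 = -14 − (-13) + 4 = 3.
GR = (1 − 1/5) × 3² / 16 = 0.8 × 9 / 16 = 0.45 dB.
Output = -14 − 0.45 = -14.45 dBFS.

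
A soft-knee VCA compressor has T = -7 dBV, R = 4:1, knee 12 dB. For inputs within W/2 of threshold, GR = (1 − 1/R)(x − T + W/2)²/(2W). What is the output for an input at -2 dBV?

x − T + W/2 = -2 − (-7) + 6 = 11.
GR = (1 − 1/4) × 11² / 24 = 0.75 × 121 / 24 = 3.78125 dB.
Output = -2 − 3.78125 = -5.78125 dBV.

-5.78125 dBV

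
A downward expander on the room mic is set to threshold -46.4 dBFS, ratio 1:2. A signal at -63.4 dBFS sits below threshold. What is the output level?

-80.4 dBFS

Below threshold, a 1:2 expander applies gain = (2−1)×(T − x) of attenuation.
(2−1) × 17 = 17 dB, so output = -63.4 − 17 = -80.4 dBFS.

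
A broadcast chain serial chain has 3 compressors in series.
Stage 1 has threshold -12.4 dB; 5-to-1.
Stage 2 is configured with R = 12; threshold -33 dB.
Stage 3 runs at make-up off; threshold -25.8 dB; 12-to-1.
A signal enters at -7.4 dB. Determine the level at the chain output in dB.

Stage 1: -7.4 dB is 5 dB over -12.4 dB; at 5:1 that becomes 1 dB over, giving -11.4 dB.
Stage 2: -11.4 dB is 21.6 dB over -33 dB; at 12:1 that becomes 1.8 dB over, giving -31.2 dB.
Stage 3: -31.2 dB is at or below the -25.8 dB threshold — no compression; output -31.2 dB.

-31.2 dB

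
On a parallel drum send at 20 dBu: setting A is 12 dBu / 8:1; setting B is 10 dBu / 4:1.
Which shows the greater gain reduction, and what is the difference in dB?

A: overshoot 8 dB → output overshoot 1 dB → GR 7 dB.
B: overshoot 10 dB → output overshoot 2.5 dB → GR 7.5 dB.
B reduces 0.5 dB more.

B, by 0.5 dB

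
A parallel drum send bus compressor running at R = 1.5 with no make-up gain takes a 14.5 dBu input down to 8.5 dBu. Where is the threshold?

Gain reduction = 14.5 − 8.5 = 6 dB; output overshoot = GR / (R − 1) = 6 / 0.5 = 12 dB.
Threshold = output − output overshoot = 8.5 − 12 = -3.5 dBu.

-3.5 dBu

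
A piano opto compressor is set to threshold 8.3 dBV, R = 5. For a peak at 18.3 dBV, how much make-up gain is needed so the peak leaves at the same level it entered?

8 dB

Overshoot 10 dB → 10/5 = 2 dB after compression, so the compressed level is 8.3 + 2 = 10.3 dBV.
Make-up = target − compressed = 18.3 − 10.3 = 8 dB.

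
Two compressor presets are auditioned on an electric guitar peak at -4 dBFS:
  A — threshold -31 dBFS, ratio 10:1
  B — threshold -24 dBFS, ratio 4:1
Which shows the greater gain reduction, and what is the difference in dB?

A, by 9.3 dB

A: 27 dB over, compressed to 2.7 dB over, so 24.3 dB of GR.
B: 20 dB over, compressed to 5 dB over, so 15 dB of GR.
Difference: 9.3 dB in favour of A.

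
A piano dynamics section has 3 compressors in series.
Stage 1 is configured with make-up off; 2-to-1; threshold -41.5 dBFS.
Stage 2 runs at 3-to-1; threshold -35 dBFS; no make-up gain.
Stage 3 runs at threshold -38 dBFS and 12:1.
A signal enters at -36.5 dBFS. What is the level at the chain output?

Stage 1: overshoot 5 dB → 5/2 = 2.5 dB → -39 dBFS.
Stage 2: -39 dBFS ≤ -35 dBFS, so stage 2 doesn't engage; output -39 dBFS.
Stage 3: -39 dBFS is at or below the -38 dBFS threshold — no compression; output -39 dBFS.

-39 dBFS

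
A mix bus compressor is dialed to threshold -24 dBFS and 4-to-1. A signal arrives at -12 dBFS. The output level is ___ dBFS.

-12 dBFS sits 12 dB over threshold.
The 12 dB excess becomes 3 dB after 4:1 reduction.
Output = -24 + 3 = -21 dBFS.

-21 dBFS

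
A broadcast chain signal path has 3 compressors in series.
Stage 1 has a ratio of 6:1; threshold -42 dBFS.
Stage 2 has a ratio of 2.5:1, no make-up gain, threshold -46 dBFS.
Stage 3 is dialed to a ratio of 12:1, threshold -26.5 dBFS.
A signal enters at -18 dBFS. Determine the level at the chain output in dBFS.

-42.8 dBFS

Stage 1: -18 dBFS is 24 dB over -42 dBFS; at 6:1 that becomes 4 dB over, giving -38 dBFS.
Stage 2: 8 dB above -46 dBFS, reduced 2.5:1 to 3.2 dB above → -42.8 dBFS.
Stage 3: below threshold (-42.8 ≤ -26.5); passes unchanged; output -42.8 dBFS.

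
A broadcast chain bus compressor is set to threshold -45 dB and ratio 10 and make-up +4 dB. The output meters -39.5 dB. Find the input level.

-30 dB

Remove make-up: -39.5 − 4 = -43.5 dB.
That's 1.5 dB above the -45 dB threshold.
Input overshoot = R × output overshoot = 15 dB → input = -45 + 15 = -30 dB.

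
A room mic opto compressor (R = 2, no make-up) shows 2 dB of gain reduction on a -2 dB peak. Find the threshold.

-6 dB

Let T be the threshold. Output overshoot = (input overshoot)/R, so -4 − T = (-2 − T)/2.
2·(-4 − T) = -2 − T → 1·T = -8 − (-2) = -6.
T = -6/1 = -6 dB.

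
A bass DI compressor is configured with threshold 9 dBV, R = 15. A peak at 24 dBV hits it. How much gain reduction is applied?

The signal is 15 dB above threshold.
A 15:1 ratio leaves 1 dB of that excess.
So the signal is attenuated by 15 − 1 = 14 dB.

14 dB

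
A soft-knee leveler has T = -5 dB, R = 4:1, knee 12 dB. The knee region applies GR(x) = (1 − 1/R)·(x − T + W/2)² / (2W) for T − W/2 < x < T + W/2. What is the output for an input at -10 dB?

-10.03125 dB

x − T + W/2 = -10 − (-5) + 6 = 1.
GR = (1 − 1/4) × 1² / 24 = 0.75 × 1 / 24 = 0.03125 dB.
Output = -10 − 0.03125 = -10.03125 dB.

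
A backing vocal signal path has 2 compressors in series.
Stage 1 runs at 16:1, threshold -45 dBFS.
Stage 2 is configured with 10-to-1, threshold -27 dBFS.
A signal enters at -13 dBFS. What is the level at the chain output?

-43 dBFS

Stage 1: -13 dBFS is 32 dB over -45 dBFS; at 16:1 that becomes 2 dB over, giving -43 dBFS.
Stage 2: -43 dBFS is at or below the -27 dBFS threshold — no compression; output -43 dBFS.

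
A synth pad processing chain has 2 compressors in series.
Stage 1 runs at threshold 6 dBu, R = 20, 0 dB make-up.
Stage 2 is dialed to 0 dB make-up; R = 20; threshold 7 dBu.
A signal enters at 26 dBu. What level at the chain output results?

Stage 1: 20 dB above 6 dBu, reduced 20:1 to 1 dB above → 7 dBu.
Stage 2: 7 dBu is at or below the 7 dBu threshold — no compression; output 7 dBu.

7 dBu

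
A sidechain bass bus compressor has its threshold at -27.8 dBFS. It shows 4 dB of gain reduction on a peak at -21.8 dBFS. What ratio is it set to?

Input overshoot = -21.8 − (-27.8) = 6 dB.
Output overshoot = 6 − 4 = 2 dB.
Ratio = input overshoot / output overshoot = 6 / 2 = 3.

3:1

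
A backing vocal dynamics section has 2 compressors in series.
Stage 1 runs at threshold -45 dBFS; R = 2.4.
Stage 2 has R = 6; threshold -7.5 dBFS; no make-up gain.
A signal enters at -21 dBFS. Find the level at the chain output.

Stage 1: overshoot 24 dB → 24/2.4 = 10 dB → -35 dBFS.
Stage 2: -35 dBFS ≤ -7.5 dBFS, so stage 2 doesn't engage; output -35 dBFS.

-35 dBFS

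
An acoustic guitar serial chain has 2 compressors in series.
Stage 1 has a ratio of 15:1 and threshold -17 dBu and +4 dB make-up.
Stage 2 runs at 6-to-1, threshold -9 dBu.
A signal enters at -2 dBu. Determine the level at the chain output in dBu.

Stage 1: 15 dB above -17 dBu, reduced 15:1 to 1 dB above → -16 dBu; +4 dB make-up → -12 dBu.
Stage 2: -12 dBu ≤ -9 dBu, so stage 2 doesn't engage; output -12 dBu.

-12 dBu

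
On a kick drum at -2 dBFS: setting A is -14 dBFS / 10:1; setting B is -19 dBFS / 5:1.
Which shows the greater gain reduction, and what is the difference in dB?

B, by 2.8 dB

A: GR = 12 − 12/10 = 10.8 dB.
B: GR = 17 − 17/5 = 13.6 dB.
B reduces 2.8 dB more.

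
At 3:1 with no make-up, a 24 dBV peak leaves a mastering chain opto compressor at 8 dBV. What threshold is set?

0 dBV

Input is 24 dB above T (since output overshoot × R = input overshoot: (8 − T)·3 = 24 − T gives T = 0 dBV).
Check: 0 + (24 − 0)/3 = 0 + 8 = 8 dBV. ✓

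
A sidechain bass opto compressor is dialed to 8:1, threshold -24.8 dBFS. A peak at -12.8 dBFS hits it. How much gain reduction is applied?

The signal is 12 dB above threshold.
A 8:1 ratio leaves 1.5 dB of that excess.
GR = overshoot in − overshoot out = 12 − 1.5 = 10.5 dB.

10.5 dB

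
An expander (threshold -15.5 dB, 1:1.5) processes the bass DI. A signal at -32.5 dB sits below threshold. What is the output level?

-41 dB

The input is 17 dB below the -15.5 dB threshold.
A 1:1.5 expander multiplies undershoot by 1.5: 17 × 1.5 = 25.5 dB below threshold.
Output = -15.5 − 25.5 = -41 dB.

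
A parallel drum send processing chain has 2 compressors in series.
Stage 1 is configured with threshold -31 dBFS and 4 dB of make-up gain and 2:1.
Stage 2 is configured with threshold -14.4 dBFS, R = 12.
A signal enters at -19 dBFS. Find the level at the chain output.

Stage 1: 12 dB above -31 dBFS, reduced 2:1 to 6 dB above → -25 dBFS; +4 dB make-up → -21 dBFS.
Stage 2: -21 dBFS is at or below the -14.4 dBFS threshold — no compression; output -21 dBFS.

-21 dBFS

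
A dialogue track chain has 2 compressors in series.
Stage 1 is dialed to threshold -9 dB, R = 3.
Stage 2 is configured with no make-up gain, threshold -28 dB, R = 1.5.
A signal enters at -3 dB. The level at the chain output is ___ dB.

Stage 1: overshoot 6 dB → 6/3 = 2 dB → -7 dB.
Stage 2: -7 dB is 21 dB over -28 dB; at 1.5:1 that becomes 14 dB over, giving -14 dB.

-14 dB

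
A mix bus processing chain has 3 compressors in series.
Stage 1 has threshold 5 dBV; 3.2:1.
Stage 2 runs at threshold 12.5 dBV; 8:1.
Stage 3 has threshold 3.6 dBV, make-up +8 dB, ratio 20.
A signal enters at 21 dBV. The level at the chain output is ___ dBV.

11.92 dBV

Stage 1: overshoot 16 dB → 16/3.2 = 5 dB → 10 dBV.
Stage 2: 10 dBV is at or below the 12.5 dBV threshold — no compression; output 10 dBV.
Stage 3: 10 dBV is 6.4 dB over 3.6 dBV; at 20:1 that becomes 0.32 dB over, giving 3.92 dBV; +8 dB make-up → 11.92 dBV.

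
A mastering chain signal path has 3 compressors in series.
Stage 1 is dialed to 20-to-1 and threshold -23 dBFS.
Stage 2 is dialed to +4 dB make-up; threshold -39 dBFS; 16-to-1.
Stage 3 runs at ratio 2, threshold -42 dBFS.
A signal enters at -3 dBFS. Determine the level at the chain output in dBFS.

-37.96875 dBFS

Stage 1: -3 dBFS is 20 dB over -23 dBFS; at 20:1 that becomes 1 dB over, giving -22 dBFS.
Stage 2: overshoot 17 dB → 17/16 = 1.0625 dB → -37.9375 dBFS; +4 dB make-up → -33.9375 dBFS.
Stage 3: overshoot 8.0625 dB → 8.0625/2 = 4.03125 dB → -37.96875 dBFS.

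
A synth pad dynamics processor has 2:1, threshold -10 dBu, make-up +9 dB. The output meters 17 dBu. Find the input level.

26 dBu

Before make-up, the level was 17 − 9 = 8 dBu.
That's 18 dB above the -10 dBu threshold.
Undo the ratio: input overshoot = 18 × 2 = 36 dB, giving input = 26 dBu.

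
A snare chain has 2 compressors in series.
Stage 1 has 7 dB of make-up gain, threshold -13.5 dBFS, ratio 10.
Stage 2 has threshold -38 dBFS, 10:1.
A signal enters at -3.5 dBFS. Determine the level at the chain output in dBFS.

Stage 1: -3.5 dBFS is 10 dB over -13.5 dBFS; at 10:1 that becomes 1 dB over, giving -12.5 dBFS; +7 dB make-up → -5.5 dBFS.
Stage 2: -5.5 dBFS is 32.5 dB over -38 dBFS; at 10:1 that becomes 3.25 dB over, giving -34.75 dBFS.

-34.75 dBFS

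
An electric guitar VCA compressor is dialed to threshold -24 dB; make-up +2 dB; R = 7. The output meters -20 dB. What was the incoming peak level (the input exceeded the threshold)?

Remove make-up: -20 − 2 = -22 dB.
The compressed level sits -22 − (-24) = 2 dB over threshold.
Input overshoot = R × output overshoot = 14 dB → input = -24 + 14 = -10 dB.

-10 dB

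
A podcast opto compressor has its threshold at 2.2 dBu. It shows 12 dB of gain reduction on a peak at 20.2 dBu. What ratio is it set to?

Input overshoot = 20.2 − 2.2 = 18 dB.
Output overshoot = 18 − 12 = 6 dB.
Ratio = input overshoot / output overshoot = 18 / 6 = 3.

3:1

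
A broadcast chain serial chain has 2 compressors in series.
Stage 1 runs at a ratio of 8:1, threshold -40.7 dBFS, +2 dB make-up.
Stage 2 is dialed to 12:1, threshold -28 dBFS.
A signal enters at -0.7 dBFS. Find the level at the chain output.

Stage 1: 40 dB above -40.7 dBFS, reduced 8:1 to 5 dB above → -35.7 dBFS; +2 dB make-up → -33.7 dBFS.
Stage 2: below threshold (-33.7 ≤ -28); passes unchanged; output -33.7 dBFS.

-33.7 dBFS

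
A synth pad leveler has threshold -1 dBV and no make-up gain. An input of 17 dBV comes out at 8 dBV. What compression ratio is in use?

2:1

Input overshoot = 17 − (-1) = 18 dB; output overshoot = 8 − (-1) = 9 dB.
Ratio = 18 / 9 = 2.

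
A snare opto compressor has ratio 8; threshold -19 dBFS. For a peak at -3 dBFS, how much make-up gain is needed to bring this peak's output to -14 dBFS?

Without make-up, output = threshold + overshoot/8 = -19 + 2 = -17 dBFS.
Gap to target: 3 dB.

3 dB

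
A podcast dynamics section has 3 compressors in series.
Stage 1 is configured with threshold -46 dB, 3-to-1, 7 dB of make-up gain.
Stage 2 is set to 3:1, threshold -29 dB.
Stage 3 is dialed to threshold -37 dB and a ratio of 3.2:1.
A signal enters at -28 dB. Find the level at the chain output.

-35.75 dB

Stage 1: overshoot 18 dB → 18/3 = 6 dB → -40 dB; +7 dB make-up → -33 dB.
Stage 2: -33 dB ≤ -29 dB, so stage 2 doesn't engage; output -33 dB.
Stage 3: overshoot 4 dB → 4/3.2 = 1.25 dB → -35.75 dB.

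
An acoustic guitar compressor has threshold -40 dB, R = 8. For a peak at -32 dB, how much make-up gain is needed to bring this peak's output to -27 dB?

12 dB

Without make-up, output = threshold + overshoot/8 = -40 + 1 = -39 dB.
Gap to target: 12 dB.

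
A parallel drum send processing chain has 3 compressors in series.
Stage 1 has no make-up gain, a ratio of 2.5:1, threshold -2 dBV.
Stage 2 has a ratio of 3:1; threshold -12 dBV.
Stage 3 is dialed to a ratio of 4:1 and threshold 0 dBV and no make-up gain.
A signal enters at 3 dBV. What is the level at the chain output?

-8 dBV

Stage 1: 3 dBV is 5 dB over -2 dBV; at 2.5:1 that becomes 2 dB over, giving 0 dBV.
Stage 2: overshoot 12 dB → 12/3 = 4 dB → -8 dBV.
Stage 3: -8 dBV is at or below the 0 dBV threshold — no compression; output -8 dBV.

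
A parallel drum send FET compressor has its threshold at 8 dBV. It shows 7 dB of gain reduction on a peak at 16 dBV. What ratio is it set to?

8:1

Input overshoot = 16 − 8 = 8 dB.
Output overshoot = 8 − 7 = 1 dB.
Ratio = input overshoot / output overshoot = 8 / 1 = 8.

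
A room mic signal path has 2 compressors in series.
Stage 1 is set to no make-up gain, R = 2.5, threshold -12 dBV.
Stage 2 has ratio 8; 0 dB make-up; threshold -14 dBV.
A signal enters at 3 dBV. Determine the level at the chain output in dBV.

Stage 1: 15 dB above -12 dBV, reduced 2.5:1 to 6 dB above → -6 dBV.
Stage 2: overshoot 8 dB → 8/8 = 1 dB → -13 dBV.

-13 dBV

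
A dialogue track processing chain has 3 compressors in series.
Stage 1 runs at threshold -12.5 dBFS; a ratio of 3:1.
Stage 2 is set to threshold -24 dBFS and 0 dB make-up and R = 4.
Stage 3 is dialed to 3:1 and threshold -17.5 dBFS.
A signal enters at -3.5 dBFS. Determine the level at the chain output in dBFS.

Stage 1: 9 dB above -12.5 dBFS, reduced 3:1 to 3 dB above → -9.5 dBFS.
Stage 2: 14.5 dB above -24 dBFS, reduced 4:1 to 3.625 dB above → -20.375 dBFS.
Stage 3: below threshold (-20.375 ≤ -17.5); passes unchanged; output -20.375 dBFS.

-20.375 dBFS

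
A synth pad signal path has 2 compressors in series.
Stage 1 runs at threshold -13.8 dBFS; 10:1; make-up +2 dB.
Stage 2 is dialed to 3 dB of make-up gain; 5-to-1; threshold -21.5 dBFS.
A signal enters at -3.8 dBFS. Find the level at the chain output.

Stage 1: -3.8 dBFS is 10 dB over -13.8 dBFS; at 10:1 that becomes 1 dB over, giving -12.8 dBFS; +2 dB make-up → -10.8 dBFS.
Stage 2: 10.7 dB above -21.5 dBFS, reduced 5:1 to 2.14 dB above → -19.36 dBFS; +3 dB make-up → -16.36 dBFS.

-16.36 dBFS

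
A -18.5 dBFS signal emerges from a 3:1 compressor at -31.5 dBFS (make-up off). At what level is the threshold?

Let T be the threshold. Output overshoot = (input overshoot)/R, so -31.5 − T = (-18.5 − T)/3.
3·(-31.5 − T) = -18.5 − T → 2·T = -94.5 − (-18.5) = -76.
T = -76/2 = -38 dBFS.

-38 dBFS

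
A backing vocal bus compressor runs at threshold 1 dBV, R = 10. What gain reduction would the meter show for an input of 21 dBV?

18 dB

The signal is 20 dB above threshold.
A 10:1 ratio leaves 2 dB of that excess.
GR = overshoot in − overshoot out = 20 − 2 = 18 dB.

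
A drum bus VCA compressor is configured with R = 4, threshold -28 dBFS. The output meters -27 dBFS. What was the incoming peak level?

The compressed level sits -27 − (-28) = 1 dB over threshold.
Undo the ratio: input overshoot = 1 × 4 = 4 dB, giving input = -24 dBFS.

-24 dBFS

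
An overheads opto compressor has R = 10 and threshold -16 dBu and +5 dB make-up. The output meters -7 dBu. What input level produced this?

Stripping the +5 dB make-up gives -12 dBu at the gain stage.
That's 4 dB above the -16 dBu threshold.
Input overshoot = R × output overshoot = 40 dB → input = -16 + 40 = 24 dBu.

24 dBu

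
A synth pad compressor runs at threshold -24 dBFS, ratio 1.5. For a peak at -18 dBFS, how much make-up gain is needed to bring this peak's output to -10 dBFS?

Without make-up, output = threshold + overshoot/1.5 = -24 + 4 = -20 dBFS.
Gap to target: 10 dB.

10 dB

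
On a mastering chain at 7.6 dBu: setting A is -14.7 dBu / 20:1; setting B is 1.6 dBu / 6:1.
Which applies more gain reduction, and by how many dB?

A: 22.3 dB over, compressed to 1.115 dB over, so 21.185 dB of GR.
B: 6 dB over, compressed to 1 dB over, so 5 dB of GR.
A reduces 16.185 dB more.

A, by 16.185 dB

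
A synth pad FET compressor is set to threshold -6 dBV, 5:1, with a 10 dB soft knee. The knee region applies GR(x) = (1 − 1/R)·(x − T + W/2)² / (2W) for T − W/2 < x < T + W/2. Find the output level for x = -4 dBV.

-5.96 dBV

x − T + W/2 = -4 − (-6) + 5 = 7.
GR = (1 − 1/5) × 7² / 20 = 0.8 × 49 / 20 = 1.96 dB.
Output = -4 − 1.96 = -5.96 dBV.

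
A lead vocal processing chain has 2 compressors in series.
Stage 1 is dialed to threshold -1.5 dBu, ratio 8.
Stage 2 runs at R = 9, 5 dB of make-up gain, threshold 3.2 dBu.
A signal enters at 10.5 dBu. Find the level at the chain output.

Stage 1: 10.5 dBu is 12 dB over -1.5 dBu; at 8:1 that becomes 1.5 dB over, giving 0 dBu.
Stage 2: 0 dBu ≤ 3.2 dBu, so stage 2 doesn't engage; make-up brings it to 5 dBu.

5 dBu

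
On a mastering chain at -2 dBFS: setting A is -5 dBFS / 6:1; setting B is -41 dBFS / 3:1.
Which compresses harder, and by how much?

B, by 23.5 dB

A: GR = 3 − 3/6 = 2.5 dB.
B: GR = 39 − 39/3 = 26 dB.
B applies 23.5 dB more gain reduction.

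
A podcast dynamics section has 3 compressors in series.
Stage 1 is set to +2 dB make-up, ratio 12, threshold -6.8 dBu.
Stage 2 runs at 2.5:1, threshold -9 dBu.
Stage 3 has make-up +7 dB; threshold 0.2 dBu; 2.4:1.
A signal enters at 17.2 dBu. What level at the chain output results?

0.48 dBu

Stage 1: overshoot 24 dB → 24/12 = 2 dB → -4.8 dBu; +2 dB make-up → -2.8 dBu.
Stage 2: 6.2 dB above -9 dBu, reduced 2.5:1 to 2.48 dB above → -6.52 dBu.
Stage 3: -6.52 dBu ≤ 0.2 dBu, so stage 3 doesn't engage; make-up brings it to 0.48 dBu.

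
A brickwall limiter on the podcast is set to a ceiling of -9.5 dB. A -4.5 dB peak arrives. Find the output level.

At ∞:1, everything above -9.5 dB is held at the ceiling.

-9.5 dB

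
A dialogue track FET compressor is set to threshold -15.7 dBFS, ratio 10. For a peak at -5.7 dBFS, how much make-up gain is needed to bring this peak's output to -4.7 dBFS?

10 dB

Overshoot 10 dB → 10/10 = 1 dB after compression, so the compressed level is -15.7 + 1 = -14.7 dBFS.
Make-up = target − compressed = -4.7 − (-14.7) = 10 dB.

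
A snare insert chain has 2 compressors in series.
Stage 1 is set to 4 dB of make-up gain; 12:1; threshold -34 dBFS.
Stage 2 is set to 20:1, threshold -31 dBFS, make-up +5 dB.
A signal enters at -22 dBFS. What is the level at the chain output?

-25.9 dBFS

Stage 1: 12 dB above -34 dBFS, reduced 12:1 to 1 dB above → -33 dBFS; +4 dB make-up → -29 dBFS.
Stage 2: -29 dBFS is 2 dB over -31 dBFS; at 20:1 that becomes 0.1 dB over, giving -30.9 dBFS; +5 dB make-up → -25.9 dBFS.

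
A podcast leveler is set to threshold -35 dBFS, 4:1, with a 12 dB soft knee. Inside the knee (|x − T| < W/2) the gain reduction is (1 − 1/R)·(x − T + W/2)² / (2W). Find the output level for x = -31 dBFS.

-34.125 dBFS

x − T + W/2 = -31 − (-35) + 6 = 10.
GR = (1 − 1/4) × 10² / 24 = 0.75 × 100 / 24 = 3.125 dB.
Output = -31 − 3.125 = -34.125 dBFS.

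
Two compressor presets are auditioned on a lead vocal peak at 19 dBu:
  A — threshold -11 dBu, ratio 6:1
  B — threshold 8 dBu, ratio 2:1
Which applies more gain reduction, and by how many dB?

A, by 19.5 dB

A: 30 dB over, compressed to 5 dB over, so 25 dB of GR.
B: 11 dB over, compressed to 5.5 dB over, so 5.5 dB of GR.
A reduces 19.5 dB more.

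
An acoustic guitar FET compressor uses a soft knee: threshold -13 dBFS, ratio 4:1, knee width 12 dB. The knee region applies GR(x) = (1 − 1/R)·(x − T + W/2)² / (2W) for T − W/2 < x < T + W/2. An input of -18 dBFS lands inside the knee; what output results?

x − T + W/2 = -18 − (-13) + 6 = 1.
GR = (1 − 1/4) × 1² / 24 = 0.75 × 1 / 24 = 0.03125 dB.
Output = -18 − 0.03125 = -18.03125 dBFS.

-18.03125 dBFS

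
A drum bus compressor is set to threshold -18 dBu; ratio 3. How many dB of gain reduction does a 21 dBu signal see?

26 dB

21 dBu exceeds the threshold by 39 dB.
At 3:1, output sits 39/3 = 13 dB above threshold.
GR = overshoot in − overshoot out = 39 − 13 = 26 dB.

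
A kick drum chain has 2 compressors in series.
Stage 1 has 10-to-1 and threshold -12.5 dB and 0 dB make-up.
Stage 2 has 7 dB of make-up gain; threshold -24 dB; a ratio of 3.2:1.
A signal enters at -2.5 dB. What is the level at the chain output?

-13.09375 dB

Stage 1: 10 dB above -12.5 dB, reduced 10:1 to 1 dB above → -11.5 dB.
Stage 2: overshoot 12.5 dB → 12.5/3.2 = 3.90625 dB → -20.09375 dB; +7 dB make-up → -13.09375 dB.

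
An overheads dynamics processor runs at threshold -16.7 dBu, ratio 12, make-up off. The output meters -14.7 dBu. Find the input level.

That's 2 dB above the -16.7 dBu threshold.
Input overshoot = R × output overshoot = 24 dB → input = -16.7 + 24 = 7.3 dBu.

7.3 dBu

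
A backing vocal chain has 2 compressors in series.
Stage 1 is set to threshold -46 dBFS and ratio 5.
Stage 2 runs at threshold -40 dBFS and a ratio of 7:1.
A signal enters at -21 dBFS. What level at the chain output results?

Stage 1: -21 dBFS is 25 dB over -46 dBFS; at 5:1 that becomes 5 dB over, giving -41 dBFS.
Stage 2: -41 dBFS is at or below the -40 dBFS threshold — no compression; output -41 dBFS.

-41 dBFS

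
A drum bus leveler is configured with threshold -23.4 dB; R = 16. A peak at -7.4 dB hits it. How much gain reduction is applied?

15 dB

The signal is 16 dB above threshold.
A 16:1 ratio leaves 1 dB of that excess.
So the signal is attenuated by 16 − 1 = 15 dB.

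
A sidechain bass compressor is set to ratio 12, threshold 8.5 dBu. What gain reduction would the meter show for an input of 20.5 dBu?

20.5 dBu exceeds the threshold by 12 dB.
A 12:1 ratio leaves 1 dB of that excess.
Gain reduction = 12 − 1 = 11 dB.

11 dB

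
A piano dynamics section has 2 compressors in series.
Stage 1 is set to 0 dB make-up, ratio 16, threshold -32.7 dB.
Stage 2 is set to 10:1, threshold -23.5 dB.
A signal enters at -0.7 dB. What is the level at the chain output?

-30.7 dB

Stage 1: -0.7 dB is 32 dB over -32.7 dB; at 16:1 that becomes 2 dB over, giving -30.7 dB.
Stage 2: below threshold (-30.7 ≤ -23.5); passes unchanged; output -30.7 dB.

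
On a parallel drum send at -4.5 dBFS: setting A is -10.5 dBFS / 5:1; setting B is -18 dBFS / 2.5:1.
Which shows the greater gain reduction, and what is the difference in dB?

B, by 3.3 dB

A: GR = 6 − 6/5 = 4.8 dB.
B: GR = 13.5 − 13.5/2.5 = 8.1 dB.
B applies 3.3 dB more gain reduction.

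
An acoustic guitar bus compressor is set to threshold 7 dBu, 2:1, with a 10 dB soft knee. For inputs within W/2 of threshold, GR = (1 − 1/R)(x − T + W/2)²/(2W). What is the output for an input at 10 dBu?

x − T + W/2 = 10 − 7 + 5 = 8.
GR = (1 − 1/2) × 8² / 20 = 0.5 × 64 / 20 = 1.6 dB.
Output = 10 − 1.6 = 8.4 dBu.

8.4 dBu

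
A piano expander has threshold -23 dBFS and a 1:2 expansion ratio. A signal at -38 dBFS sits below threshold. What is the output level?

Below threshold, a 1:2 expander applies gain = (2−1)×(T − x) of attenuation.
(2−1) × 15 = 15 dB, so output = -38 − 15 = -53 dBFS.

-53 dBFS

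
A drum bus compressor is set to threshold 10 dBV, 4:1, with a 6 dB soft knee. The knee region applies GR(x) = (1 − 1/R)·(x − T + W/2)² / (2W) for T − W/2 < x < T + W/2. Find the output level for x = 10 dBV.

x − T + W/2 = 10 − 10 + 3 = 3.
GR = (1 − 1/4) × 3² / 12 = 0.75 × 9 / 12 = 0.5625 dB.
Output = 10 − 0.5625 = 9.4375 dBV.

9.4375 dBV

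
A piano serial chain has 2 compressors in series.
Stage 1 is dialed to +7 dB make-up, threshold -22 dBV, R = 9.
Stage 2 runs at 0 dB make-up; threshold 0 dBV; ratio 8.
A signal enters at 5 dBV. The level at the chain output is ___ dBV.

-12 dBV

Stage 1: 5 dBV is 27 dB over -22 dBV; at 9:1 that becomes 3 dB over, giving -19 dBV; +7 dB make-up → -12 dBV.
Stage 2: -12 dBV is at or below the 0 dBV threshold — no compression; output -12 dBV.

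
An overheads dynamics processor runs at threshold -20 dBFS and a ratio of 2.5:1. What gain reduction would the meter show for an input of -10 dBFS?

Overshoot = -10 − (-20) = 10 dB.
A 2.5:1 ratio leaves 4 dB of that excess.
So the signal is attenuated by 10 − 4 = 6 dB.

6 dB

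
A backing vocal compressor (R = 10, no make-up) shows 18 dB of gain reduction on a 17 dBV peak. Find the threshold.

-3 dBV

Gain reduction = 17 − (-1) = 18 dB; output overshoot = GR / (R − 1) = 18 / 9 = 2 dB.
Threshold = output − output overshoot = -1 − 2 = -3 dBV.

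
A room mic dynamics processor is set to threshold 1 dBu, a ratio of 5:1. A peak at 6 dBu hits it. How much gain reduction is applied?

Overshoot = 6 − 1 = 5 dB.
At 5:1, output sits 5/5 = 1 dB above threshold.
GR = overshoot in − overshoot out = 5 − 1 = 4 dB.

4 dB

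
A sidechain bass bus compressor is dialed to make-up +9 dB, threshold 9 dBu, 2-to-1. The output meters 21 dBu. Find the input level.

15 dBu

Stripping the +9 dB make-up gives 12 dBu at the gain stage.
Post-compression overshoot = 12 − 9 = 3 dB.
Input overshoot = R × output overshoot = 6 dB → input = 9 + 6 = 15 dBu.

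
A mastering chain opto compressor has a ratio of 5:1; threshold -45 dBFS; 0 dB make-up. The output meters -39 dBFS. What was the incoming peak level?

The compressed level sits -39 − (-45) = 6 dB over threshold.
Input overshoot = R × output overshoot = 30 dB → input = -45 + 30 = -15 dBFS.

-15 dBFS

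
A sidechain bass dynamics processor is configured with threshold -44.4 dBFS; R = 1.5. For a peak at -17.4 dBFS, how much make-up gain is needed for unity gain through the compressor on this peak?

9 dB

Without make-up, output = threshold + overshoot/1.5 = -44.4 + 18 = -26.4 dBFS.
Gap to target: 9 dB.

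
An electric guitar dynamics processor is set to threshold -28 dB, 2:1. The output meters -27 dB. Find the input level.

That's 1 dB above the -28 dB threshold.
Undo the ratio: input overshoot = 1 × 2 = 2 dB, giving input = -26 dB.

-26 dB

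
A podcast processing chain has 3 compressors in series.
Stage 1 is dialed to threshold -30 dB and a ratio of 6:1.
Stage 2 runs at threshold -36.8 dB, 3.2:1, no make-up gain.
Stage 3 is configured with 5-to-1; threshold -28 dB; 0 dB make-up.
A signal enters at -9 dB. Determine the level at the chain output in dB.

-33.58125 dB

Stage 1: overshoot 21 dB → 21/6 = 3.5 dB → -26.5 dB.
Stage 2: -26.5 dB is 10.3 dB over -36.8 dB; at 3.2:1 that becomes 3.21875 dB over, giving -33.58125 dB.
Stage 3: -33.58125 dB is at or below the -28 dB threshold — no compression; output -33.58125 dB.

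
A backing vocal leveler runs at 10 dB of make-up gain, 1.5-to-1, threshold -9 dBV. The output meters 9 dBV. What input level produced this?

3 dBV

Remove make-up: 9 − 10 = -1 dBV.
Post-compression overshoot = -1 − (-9) = 8 dB.
Undo the ratio: input overshoot = 8 × 1.5 = 12 dB, giving input = 3 dBV.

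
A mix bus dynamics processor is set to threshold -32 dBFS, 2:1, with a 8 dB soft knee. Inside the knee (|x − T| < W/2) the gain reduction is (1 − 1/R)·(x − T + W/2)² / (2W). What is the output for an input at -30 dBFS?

-31.125 dBFS

x − T + W/2 = -30 − (-32) + 4 = 6.
GR = (1 − 1/2) × 6² / 16 = 0.5 × 36 / 16 = 1.125 dB.
Output = -30 − 1.125 = -31.125 dBFS.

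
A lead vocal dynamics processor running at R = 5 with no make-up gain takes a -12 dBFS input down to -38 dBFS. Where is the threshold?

-44.5 dBFS

Let T be the threshold. Output overshoot = (input overshoot)/R, so -38 − T = (-12 − T)/5.
5·(-38 − T) = -12 − T → 4·T = -190 − (-12) = -178.
T = -178/4 = -44.5 dBFS.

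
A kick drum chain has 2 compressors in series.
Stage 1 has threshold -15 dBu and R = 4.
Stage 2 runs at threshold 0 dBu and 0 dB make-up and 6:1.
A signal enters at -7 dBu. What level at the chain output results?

Stage 1: -7 dBu is 8 dB over -15 dBu; at 4:1 that becomes 2 dB over, giving -13 dBu.
Stage 2: -13 dBu is at or below the 0 dBu threshold — no compression; output -13 dBu.

-13 dBu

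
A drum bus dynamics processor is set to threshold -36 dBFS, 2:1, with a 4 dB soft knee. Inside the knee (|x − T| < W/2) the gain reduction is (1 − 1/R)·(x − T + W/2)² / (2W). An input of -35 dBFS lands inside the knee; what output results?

-35.5625 dBFS

x − T + W/2 = -35 − (-36) + 2 = 3.
GR = (1 − 1/2) × 3² / 8 = 0.5 × 9 / 8 = 0.5625 dB.
Output = -35 − 0.5625 = -35.5625 dBFS.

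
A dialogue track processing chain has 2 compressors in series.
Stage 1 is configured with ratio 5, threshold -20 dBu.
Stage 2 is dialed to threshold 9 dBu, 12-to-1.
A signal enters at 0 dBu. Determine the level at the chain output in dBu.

Stage 1: 0 dBu is 20 dB over -20 dBu; at 5:1 that becomes 4 dB over, giving -16 dBu.
Stage 2: -16 dBu ≤ 9 dBu, so stage 2 doesn't engage; output -16 dBu.

-16 dBu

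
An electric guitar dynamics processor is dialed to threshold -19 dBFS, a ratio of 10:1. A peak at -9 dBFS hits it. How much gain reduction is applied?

9 dB

The signal is 10 dB above threshold.
At 10:1, output sits 10/10 = 1 dB above threshold.
So the signal is attenuated by 10 − 1 = 9 dB.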